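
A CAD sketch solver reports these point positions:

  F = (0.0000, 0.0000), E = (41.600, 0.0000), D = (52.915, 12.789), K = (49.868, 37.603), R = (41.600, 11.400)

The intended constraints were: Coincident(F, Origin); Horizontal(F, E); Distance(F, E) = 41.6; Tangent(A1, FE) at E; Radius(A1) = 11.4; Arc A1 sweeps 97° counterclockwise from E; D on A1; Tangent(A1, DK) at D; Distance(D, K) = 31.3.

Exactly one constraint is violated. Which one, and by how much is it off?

Distance(D, K) = 31.3 — off by 6.30.

F = (0.00, 0.00) ✓; F.y = 0.00, E.y = 0.00 ✓; |FE| = 41.60 ✓; ∠(RE, EF) = 90.00° ✓; |RE| = 11.40 ✓; bearing(R→D) − bearing(R→E) = 97.00° ✓; |RD| = 11.40 ✓; ∠(RD, DK) = 90.00° ✓; |DK| = 25.00 ✗.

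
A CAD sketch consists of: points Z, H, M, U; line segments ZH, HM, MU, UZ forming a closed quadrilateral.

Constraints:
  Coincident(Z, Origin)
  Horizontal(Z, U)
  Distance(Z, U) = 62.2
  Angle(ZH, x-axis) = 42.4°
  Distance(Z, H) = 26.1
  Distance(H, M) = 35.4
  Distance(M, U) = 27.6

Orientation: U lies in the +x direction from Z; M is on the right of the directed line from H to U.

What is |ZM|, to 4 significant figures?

39.73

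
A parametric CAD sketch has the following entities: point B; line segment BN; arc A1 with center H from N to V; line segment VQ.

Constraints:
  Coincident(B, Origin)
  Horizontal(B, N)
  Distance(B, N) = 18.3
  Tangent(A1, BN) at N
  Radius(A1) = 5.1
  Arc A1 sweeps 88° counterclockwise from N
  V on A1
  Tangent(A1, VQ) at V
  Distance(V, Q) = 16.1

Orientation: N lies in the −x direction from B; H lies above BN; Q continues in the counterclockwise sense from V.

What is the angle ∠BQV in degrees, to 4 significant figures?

33.03°

B is at the origin; BN is horizontal with |BN| = 18.3 and N on the −x side, so N = (-18.30, 0.000). Tangency of A1 to BN means the radius HN is perpendicular to BN, so H = N + (0, 5.1) = (-18.30, 5.100). On A1, N sits at bearing -90° from H; an 88° counterclockwise sweep puts V at bearing -2°, so V = H + 5.1·(cos -2°, sin -2°) = (-13.20, 4.922). A1 meets VQ tangentially, so HV is at right angles to VQ, so VQ runs along (−sin -2°, cos -2°); with |VQ| = 16.1, Q = (-12.64, 21.01). Then cos ∠BQV = QB·QV / (|QB||QV|), giving 33.03°.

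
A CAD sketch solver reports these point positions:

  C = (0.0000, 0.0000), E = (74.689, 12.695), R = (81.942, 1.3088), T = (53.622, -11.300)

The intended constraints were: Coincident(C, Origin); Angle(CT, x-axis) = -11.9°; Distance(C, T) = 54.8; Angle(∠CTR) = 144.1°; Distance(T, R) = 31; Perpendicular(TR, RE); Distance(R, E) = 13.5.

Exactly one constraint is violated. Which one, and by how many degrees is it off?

Perpendicular(TR, RE) — off by 8.50°.

C = (0.00, 0.00) ✓; CT at -11.90° ✓; |CT| = 54.80 ✓; ∠CTR = 144.1° ✓; |TR| = 31.00 ✓; ∠(TR, RE) = 98.50° ✗; |RE| = 13.50 ✓.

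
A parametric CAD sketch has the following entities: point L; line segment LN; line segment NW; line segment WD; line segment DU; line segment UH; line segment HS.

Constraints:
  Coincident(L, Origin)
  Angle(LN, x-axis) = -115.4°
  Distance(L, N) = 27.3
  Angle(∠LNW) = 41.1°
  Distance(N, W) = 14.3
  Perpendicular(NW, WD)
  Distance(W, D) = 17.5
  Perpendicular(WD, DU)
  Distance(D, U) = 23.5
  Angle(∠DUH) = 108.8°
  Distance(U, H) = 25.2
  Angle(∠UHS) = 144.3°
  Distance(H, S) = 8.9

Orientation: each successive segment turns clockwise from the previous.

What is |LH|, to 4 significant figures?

45.02

L is at the origin; LN runs at -115.4° with length 27.3, so N = (-11.71, -24.66). ∠LNW = 41.1° gives NW at 105.7° from the x-axis; with |NW| = 14.3, W = (-15.58, -10.89). NW is perpendicular to WD, so WD runs at 15.70°; with |WD| = 17.5, D = (1.268, -6.159). The perpendicularity gives DU at right angles to WD, so DU runs at -74.30°; with |DU| = 23.5, U = (7.627, -28.78). ∠DUH = 108.8° gives UH at -145.5° from the x-axis; with |UH| = 25.2, H = (-13.14, -43.06). Then |LH| = |H − L| = 45.02.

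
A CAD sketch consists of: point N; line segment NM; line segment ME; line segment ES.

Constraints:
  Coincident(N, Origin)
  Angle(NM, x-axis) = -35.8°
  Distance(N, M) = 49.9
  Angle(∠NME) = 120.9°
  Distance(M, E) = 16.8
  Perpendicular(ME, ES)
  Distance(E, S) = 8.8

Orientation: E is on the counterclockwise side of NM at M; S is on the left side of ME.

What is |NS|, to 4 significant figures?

54.38

∠NME = 120.9°, so ME runs at -35.8° + (180° − 120.9°) = 23.30° from the x-axis; with |ME| = 16.8, E = M + 16.8·(cos 23.30°, sin 23.30°) = (55.90, -22.54). ME ⟂ ES; with |ES| = 8.8 on the left of ME, S = E + 8.8·(-0.3955, 0.9184) = (52.42, -14.46). Then |NS| = |S − N| = 54.38.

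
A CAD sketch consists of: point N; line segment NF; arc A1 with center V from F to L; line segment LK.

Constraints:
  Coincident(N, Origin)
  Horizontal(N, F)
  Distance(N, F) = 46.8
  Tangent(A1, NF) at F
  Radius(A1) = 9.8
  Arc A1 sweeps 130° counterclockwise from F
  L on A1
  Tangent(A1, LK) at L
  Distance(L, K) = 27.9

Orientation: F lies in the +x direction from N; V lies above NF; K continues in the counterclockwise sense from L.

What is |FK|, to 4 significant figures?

38.90

N is at the origin; N and F share the same y with |NF| = 46.8 and F on the +x side, so F = (46.80, 0.000). The tangent condition forces VF to be normal to NF, so V = F + (0, 9.8) = (46.80, 9.800). On A1, F sits at bearing -90° from V; a 130° counterclockwise sweep puts L at bearing 40°, so L = V + 9.8·(cos 40°, sin 40°) = (54.31, 16.10). The tangent condition forces VL to be normal to LK, so LK runs along (−sin 40°, cos 40°); with |LK| = 27.9, K = (36.37, 37.47). Then |FK| = |K − F| = 38.90.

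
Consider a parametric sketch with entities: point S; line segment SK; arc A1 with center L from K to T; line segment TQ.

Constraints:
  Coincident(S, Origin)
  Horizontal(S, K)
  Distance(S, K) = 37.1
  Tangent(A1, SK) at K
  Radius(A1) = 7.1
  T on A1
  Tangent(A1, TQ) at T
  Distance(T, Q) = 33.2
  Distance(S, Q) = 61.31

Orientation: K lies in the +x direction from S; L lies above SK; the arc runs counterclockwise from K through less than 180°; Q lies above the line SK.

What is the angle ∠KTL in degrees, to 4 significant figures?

47.24°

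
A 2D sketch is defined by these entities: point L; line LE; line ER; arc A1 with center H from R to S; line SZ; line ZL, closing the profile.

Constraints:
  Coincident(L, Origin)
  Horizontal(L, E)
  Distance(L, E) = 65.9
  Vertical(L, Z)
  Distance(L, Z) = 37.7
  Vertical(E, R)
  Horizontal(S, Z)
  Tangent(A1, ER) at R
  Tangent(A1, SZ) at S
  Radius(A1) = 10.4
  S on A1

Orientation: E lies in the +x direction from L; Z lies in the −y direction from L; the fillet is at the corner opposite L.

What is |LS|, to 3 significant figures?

67.1

L is at the origin; L and E share the same y with |LE| = 65.9 and E on the +x side, so E = (65.9, 0.00). LZ is vertical with |LZ| = 37.7 and Z on the −y side, so Z = (0.00, -37.7). The virtual corner opposite L is at (65.9, -37.7). A1 meets ER tangentially, so HR is at right angles to ER and A1 meets SZ tangentially, so HS is at right angles to SZ, with radius 10.4, so the center H sits 10.4 in from both sides at H = (55.5, -27.3). That places the tangent points at R = (65.9, -27.3) on ER and S = (55.5, -37.7) on SZ. Then |LS| = |S − L| = 67.1.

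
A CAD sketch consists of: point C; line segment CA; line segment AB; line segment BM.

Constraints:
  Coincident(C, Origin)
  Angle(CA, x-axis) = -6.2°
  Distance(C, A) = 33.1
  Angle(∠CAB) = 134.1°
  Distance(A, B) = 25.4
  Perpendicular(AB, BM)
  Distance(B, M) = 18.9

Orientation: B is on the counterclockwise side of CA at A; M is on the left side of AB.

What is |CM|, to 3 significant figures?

48.7

C is at the origin; CA runs at -6.2° with length 33.1, so A = 33.1·(cos -6.2°, sin -6.2°) = (32.9, -3.57). ∠CAB = 134.1°, so AB runs at -6.2° + (180° − 134.1°) = 39.7° from the x-axis; with |AB| = 25.4, B = A + 25.4·(cos 39.7°, sin 39.7°) = (52.4, 12.6). AB ⟂ BM; with |BM| = 18.9 on the left of AB, M = B + 18.9·(-0.639, 0.769) = (40.4, 27.2). Then |CM| = |M − C| = 48.7.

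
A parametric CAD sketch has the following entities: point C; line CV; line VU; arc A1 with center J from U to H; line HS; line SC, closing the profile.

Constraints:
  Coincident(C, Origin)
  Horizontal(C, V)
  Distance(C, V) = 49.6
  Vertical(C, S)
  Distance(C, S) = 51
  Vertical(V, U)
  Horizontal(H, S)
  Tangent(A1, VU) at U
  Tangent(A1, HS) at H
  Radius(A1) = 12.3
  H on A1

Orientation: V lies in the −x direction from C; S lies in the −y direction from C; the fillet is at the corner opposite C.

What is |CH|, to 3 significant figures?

63.2

C is at the origin; C and V share the same y with |CV| = 49.6 and V on the −x side, so V = (-49.6, 0.00). CS is vertical with |CS| = 51.0 and S on the −y side, so S = (0.00, -51.0). The virtual corner opposite C is at (-49.6, -51.0). Since A1 is tangent to VU there, JU ⟂ VU and tangency of A1 to HS means the radius JH is perpendicular to HS, with radius 12.3, so the center J sits 12.3 in from both sides at J = (-37.3, -38.7). That places the tangent points at U = (-49.6, -38.7) on VU and H = (-37.3, -51.0) on HS. Then |CH| = |H − C| = 63.2.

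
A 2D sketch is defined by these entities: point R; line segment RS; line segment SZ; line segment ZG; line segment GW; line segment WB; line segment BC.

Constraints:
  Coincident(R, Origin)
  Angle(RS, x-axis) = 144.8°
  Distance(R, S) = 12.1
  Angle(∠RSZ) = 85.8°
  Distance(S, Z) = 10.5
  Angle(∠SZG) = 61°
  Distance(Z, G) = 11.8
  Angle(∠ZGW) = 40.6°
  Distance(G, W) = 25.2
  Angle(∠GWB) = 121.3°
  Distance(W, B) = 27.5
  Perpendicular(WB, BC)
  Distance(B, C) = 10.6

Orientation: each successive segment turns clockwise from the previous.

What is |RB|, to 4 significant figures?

48.98

R is at the origin; RS runs at 144.8° with length 12.1, so S = (-9.887, 6.975). ∠RSZ = 85.8° gives SZ at 50.60° from the x-axis; with |SZ| = 10.5, Z = (-3.223, 15.09). ∠SZG = 61.0° gives ZG at -68.40° from the x-axis; with |ZG| = 11.8, G = (1.121, 4.117). ∠ZGW = 40.6° gives GW at 152.2° from the x-axis; with |GW| = 25.2, W = (-21.17, 15.87). ∠GWB = 121.3° gives WB at 93.50° from the x-axis; with |WB| = 27.5, B = (-22.85, 43.32). Then |RB| = |B − R| = 48.98.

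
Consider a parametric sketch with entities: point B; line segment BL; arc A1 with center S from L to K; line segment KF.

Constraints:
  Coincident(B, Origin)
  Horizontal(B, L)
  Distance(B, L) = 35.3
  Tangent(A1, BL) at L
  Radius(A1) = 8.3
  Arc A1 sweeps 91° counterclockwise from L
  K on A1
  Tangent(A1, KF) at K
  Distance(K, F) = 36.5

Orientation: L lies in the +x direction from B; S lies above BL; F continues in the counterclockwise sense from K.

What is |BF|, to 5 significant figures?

62.171

On A1, L sits at bearing -90° from S; a 91° counterclockwise sweep puts K at bearing 1°, so K = S + 8.3·(cos 1°, sin 1°) = (43.599, 8.4449). Tangency of A1 to KF means the radius SK is perpendicular to KF, so KF runs along (−sin 1°, cos 1°); with |KF| = 36.5, F = (42.962, 44.939). Then |BF| = |F − B| = 62.171.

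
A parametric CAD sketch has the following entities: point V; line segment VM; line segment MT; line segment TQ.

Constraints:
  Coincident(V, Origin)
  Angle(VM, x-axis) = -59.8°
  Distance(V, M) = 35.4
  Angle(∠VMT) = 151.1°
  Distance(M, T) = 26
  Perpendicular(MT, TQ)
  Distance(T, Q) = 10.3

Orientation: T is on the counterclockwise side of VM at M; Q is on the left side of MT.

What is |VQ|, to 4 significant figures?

57.40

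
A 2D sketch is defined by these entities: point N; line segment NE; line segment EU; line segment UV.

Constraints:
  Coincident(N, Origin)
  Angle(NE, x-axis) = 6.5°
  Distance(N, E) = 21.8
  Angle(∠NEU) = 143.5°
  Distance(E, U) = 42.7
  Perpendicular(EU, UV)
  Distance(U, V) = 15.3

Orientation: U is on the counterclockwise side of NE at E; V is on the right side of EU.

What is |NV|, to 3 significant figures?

66.5

N is at the origin; NE runs at 6.5° with length 21.8, so E = 21.8·(cos 6.5°, sin 6.5°) = (21.7, 2.47). ∠NEU = 143.5°, so EU runs at 6.5° + (180° − 143.5°) = 43.0° from the x-axis; with |EU| = 42.7, U = E + 42.7·(cos 43.0°, sin 43.0°) = (52.9, 31.6). EU ⟂ UV; with |UV| = 15.3 on the right of EU, V = U + 15.3·(0.682, -0.731) = (63.3, 20.4). Then |NV| = |V − N| = 66.5.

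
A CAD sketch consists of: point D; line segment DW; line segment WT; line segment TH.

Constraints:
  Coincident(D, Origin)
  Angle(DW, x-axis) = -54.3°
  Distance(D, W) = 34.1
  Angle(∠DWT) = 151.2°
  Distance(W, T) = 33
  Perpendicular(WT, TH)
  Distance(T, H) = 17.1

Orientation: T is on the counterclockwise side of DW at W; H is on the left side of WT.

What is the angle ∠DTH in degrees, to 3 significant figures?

75.4°

D is at the origin; DW runs at -54.3° with length 34.1, so W = 34.1·(cos -54.3°, sin -54.3°) = (19.9, -27.7). ∠DWT = 151.2°, so WT runs at -54.3° + (180° − 151.2°) = -25.5° from the x-axis; with |WT| = 33.0, T = W + 33.0·(cos -25.5°, sin -25.5°) = (49.7, -41.9). WT ⟂ TH; with |TH| = 17.1 on the left of WT, H = T + 17.1·(0.431, 0.903) = (57.0, -26.5). Then cos ∠DTH = TD·TH / (|TD||TH|), giving 75.4°.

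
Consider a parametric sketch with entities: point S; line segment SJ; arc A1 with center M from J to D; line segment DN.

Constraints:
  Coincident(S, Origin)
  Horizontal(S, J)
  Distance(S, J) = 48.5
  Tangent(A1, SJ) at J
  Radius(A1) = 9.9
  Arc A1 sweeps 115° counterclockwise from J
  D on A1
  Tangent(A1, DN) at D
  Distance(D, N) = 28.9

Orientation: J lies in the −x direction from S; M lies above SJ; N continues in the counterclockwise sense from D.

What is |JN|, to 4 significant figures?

40.41

S is at the origin; SJ is horizontal with |SJ| = 48.5 and J on the −x side, so J = (-48.50, 0.000). Tangency of A1 to SJ means the radius MJ is perpendicular to SJ, so M = J + (0, 9.9) = (-48.50, 9.900). On A1, J sits at bearing -90° from M; a 115° counterclockwise sweep puts D at bearing 25°, so D = M + 9.9·(cos 25°, sin 25°) = (-39.53, 14.08). Tangency of A1 to DN means the radius MD is perpendicular to DN, so DN runs along (−sin 25°, cos 25°); with |DN| = 28.9, N = (-51.74, 40.28). Then |JN| = |N − J| = 40.41.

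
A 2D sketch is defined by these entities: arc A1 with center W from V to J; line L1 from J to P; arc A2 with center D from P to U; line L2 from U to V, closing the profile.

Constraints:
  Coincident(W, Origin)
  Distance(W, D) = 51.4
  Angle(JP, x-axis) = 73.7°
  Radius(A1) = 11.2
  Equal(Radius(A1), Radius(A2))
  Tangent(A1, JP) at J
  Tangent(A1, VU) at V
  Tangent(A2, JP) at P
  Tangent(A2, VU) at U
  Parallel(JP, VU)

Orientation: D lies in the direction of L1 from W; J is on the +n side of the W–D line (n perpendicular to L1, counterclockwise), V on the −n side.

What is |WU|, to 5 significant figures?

52.606

Tangency of A1 to both parallel lines with radius 11.2 puts J and V at W ± 11.2·n: J = (-10.750, 3.1435), V = (10.750, -3.1435). Equal radii place P and U the same way about D: P = D + 11.2·n = (3.6764, 52.477), U = D − 11.2·n = (25.176, 46.191). Then |WU| = |U − W| = 52.606.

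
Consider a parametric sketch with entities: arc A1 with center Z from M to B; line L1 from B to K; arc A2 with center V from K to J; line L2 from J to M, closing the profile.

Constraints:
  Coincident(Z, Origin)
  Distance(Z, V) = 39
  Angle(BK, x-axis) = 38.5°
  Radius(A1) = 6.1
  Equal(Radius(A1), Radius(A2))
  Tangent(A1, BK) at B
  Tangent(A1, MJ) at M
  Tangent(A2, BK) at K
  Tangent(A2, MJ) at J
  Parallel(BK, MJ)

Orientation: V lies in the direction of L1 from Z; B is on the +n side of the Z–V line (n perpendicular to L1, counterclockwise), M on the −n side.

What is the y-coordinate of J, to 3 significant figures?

19.5

Tangency of A1 to both parallel lines with radius 6.1 puts B and M at Z ± 6.1·n: B = (-3.80, 4.77), M = (3.80, -4.77). Equal radii place K and J the same way about V: K = V + 6.1·n = (26.7, 29.1), J = V − 6.1·n = (34.3, 19.5). So J.y = 19.5.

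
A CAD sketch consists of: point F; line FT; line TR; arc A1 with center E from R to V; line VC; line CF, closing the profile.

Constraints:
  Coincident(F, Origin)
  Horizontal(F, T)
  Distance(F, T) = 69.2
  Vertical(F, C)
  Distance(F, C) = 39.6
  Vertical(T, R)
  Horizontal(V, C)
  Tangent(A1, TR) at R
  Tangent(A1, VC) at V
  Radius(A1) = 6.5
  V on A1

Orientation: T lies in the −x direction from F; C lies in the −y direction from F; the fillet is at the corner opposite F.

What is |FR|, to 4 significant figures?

76.71

The virtual corner opposite F is at (-69.20, -39.60). A1 meets TR tangentially, so ER is at right angles to TR and the tangent condition forces EV to be normal to VC, with radius 6.5, so the center E sits 6.5 in from both sides at E = (-62.70, -33.10). That places the tangent points at R = (-69.20, -33.10) on TR and V = (-62.70, -39.60) on VC. Then |FR| = |R − F| = 76.71.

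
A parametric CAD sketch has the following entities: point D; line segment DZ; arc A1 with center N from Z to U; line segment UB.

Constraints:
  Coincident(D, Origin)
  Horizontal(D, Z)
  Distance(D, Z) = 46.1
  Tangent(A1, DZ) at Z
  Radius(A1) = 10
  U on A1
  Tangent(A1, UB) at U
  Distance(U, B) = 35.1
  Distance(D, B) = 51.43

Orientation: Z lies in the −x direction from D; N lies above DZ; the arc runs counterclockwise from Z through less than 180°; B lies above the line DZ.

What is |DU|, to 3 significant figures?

37.2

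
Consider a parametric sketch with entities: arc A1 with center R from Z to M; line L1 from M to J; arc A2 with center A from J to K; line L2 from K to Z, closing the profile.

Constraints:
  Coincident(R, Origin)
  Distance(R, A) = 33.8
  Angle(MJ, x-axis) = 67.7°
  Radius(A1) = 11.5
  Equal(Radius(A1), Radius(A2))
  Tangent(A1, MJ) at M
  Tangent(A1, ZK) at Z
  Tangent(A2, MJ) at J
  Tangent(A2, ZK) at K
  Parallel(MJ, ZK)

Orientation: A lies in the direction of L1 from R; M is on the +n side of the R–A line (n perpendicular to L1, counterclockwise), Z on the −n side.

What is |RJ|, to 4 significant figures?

35.70

The slot axis is L1's direction at 67.7°, so u = (cos 67.7°, sin 67.7°) = (0.3795, 0.9252) and n = (−sin 67.7°, cos 67.7°) = (-0.9252, 0.3795). R is at the origin and A lies 33.8 along u from R, so A = 33.8·u = (12.83, 31.27). Tangency of A1 to both parallel lines with radius 11.5 puts M and Z at R ± 11.5·n: M = (-10.64, 4.364), Z = (10.64, -4.364). Equal radii place J and K the same way about A: J = A + 11.5·n = (2.186, 35.64), K = A − 11.5·n = (23.47, 26.91). Then |RJ| = |J − R| = 35.70.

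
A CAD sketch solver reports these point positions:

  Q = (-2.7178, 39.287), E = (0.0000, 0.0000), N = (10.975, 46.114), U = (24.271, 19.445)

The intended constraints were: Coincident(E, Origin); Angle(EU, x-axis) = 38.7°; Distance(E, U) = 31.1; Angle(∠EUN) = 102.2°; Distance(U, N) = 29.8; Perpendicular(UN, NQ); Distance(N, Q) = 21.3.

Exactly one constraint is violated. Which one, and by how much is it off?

Distance(N, Q) = 21.3 — off by 6.00.

E = (0.00, 0.00) ✓; EU at 38.70° ✓; |EU| = 31.10 ✓; ∠EUN = 102.2° ✓; |UN| = 29.80 ✓; ∠(UN, NQ) = 90.00° ✓; |NQ| = 15.30 ✗.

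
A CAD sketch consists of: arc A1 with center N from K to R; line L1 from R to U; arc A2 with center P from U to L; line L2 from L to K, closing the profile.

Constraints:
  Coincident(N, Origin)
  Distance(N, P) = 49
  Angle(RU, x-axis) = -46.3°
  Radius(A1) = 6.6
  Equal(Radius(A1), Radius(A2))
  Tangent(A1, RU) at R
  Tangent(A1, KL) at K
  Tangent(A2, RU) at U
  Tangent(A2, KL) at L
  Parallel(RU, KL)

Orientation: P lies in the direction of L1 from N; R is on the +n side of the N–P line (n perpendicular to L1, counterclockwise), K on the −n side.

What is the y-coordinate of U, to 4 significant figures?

-30.87

The slot axis is L1's direction at -46.3°, so u = (cos -46.3°, sin -46.3°) = (0.6909, -0.7230) and n = (−sin -46.3°, cos -46.3°) = (0.7230, 0.6909). N is at the origin and P lies 49.0 along u from N, so P = 49.0·u = (33.85, -35.43). Tangency of A1 to both parallel lines with radius 6.6 puts R and K at N ± 6.6·n: R = (4.772, 4.560), K = (-4.772, -4.560). Equal radii place U and L the same way about P: U = P + 6.6·n = (38.62, -30.87), L = P − 6.6·n = (29.08, -39.99). So U.y = -30.87.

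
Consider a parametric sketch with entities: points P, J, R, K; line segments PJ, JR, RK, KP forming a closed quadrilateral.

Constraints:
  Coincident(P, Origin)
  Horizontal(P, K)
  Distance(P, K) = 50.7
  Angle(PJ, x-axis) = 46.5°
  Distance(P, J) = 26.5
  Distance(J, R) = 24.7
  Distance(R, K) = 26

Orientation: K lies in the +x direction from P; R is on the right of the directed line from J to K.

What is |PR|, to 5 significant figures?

25.496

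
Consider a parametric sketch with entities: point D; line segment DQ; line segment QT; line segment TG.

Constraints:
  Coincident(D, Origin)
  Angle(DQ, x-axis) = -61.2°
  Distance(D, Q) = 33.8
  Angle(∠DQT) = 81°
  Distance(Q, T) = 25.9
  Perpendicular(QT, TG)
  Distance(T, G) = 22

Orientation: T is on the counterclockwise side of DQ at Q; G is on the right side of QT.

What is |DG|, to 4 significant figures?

59.10

D is at the origin; DQ runs at -61.2° with length 33.8, so Q = 33.8·(cos -61.2°, sin -61.2°) = (16.28, -29.62). ∠DQT = 81.0°, so QT runs at -61.2° + (180° − 81.0°) = 37.80° from the x-axis; with |QT| = 25.9, T = Q + 25.9·(cos 37.80°, sin 37.80°) = (36.75, -13.74). The perpendicularity gives TG at right angles to QT; with |TG| = 22.0 on the right of QT, G = T + 22.0·(0.6129, -0.7902) = (50.23, -31.13). Then |DG| = |G − D| = 59.10.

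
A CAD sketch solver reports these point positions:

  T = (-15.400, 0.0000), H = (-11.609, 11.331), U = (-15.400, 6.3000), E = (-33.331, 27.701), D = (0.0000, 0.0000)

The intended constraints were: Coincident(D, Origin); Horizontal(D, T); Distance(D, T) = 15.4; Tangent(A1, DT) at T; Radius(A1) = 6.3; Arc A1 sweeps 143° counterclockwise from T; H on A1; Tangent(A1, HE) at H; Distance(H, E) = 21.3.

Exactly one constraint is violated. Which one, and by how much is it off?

Distance(H, E) = 21.3 — off by 5.90.

D = (0.00, 0.00) ✓; D.y = 0.00, T.y = 0.00 ✓; |DT| = 15.40 ✓; ∠(UT, TD) = 90.00° ✓; |UT| = 6.300 ✓; bearing(U→H) − bearing(U→T) = 143.0° ✓; |UH| = 6.299 ✓; ∠(UH, HE) = 90.00° ✓; |HE| = 27.20 ✗.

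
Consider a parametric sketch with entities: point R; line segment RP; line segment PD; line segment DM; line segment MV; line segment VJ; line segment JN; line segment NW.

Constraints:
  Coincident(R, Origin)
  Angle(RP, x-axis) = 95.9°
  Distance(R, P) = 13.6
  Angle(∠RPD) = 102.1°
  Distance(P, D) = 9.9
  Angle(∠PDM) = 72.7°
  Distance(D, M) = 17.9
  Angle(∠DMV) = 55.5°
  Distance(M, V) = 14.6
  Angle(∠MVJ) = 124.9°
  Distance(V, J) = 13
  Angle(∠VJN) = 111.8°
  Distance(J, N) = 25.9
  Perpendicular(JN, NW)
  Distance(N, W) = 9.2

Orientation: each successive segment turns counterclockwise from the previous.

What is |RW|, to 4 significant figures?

31.64

∠VJN = 111.8° gives JN at 168.9° from the x-axis; with |JN| = 25.9, N = (-25.41, 25.22). JN ⟂ NW, so NW runs at -101.1°; with |NW| = 9.2, W = (-27.18, 16.20). Then |RW| = |W − R| = 31.64.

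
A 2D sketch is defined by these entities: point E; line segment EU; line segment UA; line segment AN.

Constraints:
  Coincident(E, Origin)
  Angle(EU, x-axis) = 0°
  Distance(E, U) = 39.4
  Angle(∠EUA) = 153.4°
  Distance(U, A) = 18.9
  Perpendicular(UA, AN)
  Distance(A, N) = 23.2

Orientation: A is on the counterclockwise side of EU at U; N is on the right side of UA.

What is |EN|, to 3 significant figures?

67.8

E is at the origin; EU runs at 0.0° with length 39.4, so U = 39.4·(cos 0.0°, sin 0.0°) = (39.4, 0.00). ∠EUA = 153.4°, so UA runs at 0.0° + (180° − 153.4°) = 26.6° from the x-axis; with |UA| = 18.9, A = U + 18.9·(cos 26.6°, sin 26.6°) = (56.3, 8.46). The perpendicularity gives AN at right angles to UA; with |AN| = 23.2 on the right of UA, N = A + 23.2·(0.448, -0.894) = (66.7, -12.3). Then |EN| = |N − E| = 67.8.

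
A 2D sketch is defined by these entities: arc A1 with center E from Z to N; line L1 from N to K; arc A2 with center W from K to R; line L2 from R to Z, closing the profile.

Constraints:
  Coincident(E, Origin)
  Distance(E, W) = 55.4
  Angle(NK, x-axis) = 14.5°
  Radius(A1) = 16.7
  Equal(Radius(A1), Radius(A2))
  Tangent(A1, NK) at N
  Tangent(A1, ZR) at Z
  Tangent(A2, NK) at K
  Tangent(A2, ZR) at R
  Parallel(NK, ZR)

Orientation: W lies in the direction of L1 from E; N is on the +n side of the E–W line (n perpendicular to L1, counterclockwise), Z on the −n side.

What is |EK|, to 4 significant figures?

57.86

Tangency of A1 to both parallel lines with radius 16.7 puts N and Z at E ± 16.7·n: N = (-4.181, 16.17), Z = (4.181, -16.17). Equal radii place K and R the same way about W: K = W + 16.7·n = (49.45, 30.04), R = W − 16.7·n = (57.82, -2.297). Then |EK| = |K − E| = 57.86.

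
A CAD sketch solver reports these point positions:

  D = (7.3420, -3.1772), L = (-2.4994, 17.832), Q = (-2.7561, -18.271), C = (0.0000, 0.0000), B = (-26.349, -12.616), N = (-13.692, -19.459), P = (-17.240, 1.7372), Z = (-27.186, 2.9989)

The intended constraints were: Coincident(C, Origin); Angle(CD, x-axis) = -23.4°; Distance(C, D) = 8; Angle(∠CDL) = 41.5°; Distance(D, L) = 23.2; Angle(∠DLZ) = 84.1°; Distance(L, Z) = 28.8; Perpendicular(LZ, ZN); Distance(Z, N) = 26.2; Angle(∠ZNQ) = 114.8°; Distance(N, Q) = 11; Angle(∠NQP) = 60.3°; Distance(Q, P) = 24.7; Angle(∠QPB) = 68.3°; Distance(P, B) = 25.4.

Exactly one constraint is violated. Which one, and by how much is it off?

Distance(P, B) = 25.4 — off by 8.40.

C = (0.00, 0.00) ✓; CD at -23.40° ✓; |CD| = 8.000 ✓; ∠CDL = 41.50° ✓; |DL| = 23.20 ✓; ∠DLZ = 84.10° ✓; |LZ| = 28.80 ✓; ∠(LZ, ZN) = 90.00° ✓; |ZN| = 26.20 ✓; ∠ZNQ = 114.8° ✓; |NQ| = 11.00 ✓; ∠NQP = 60.30° ✓; |QP| = 24.70 ✓; ∠QPB = 68.30° ✓; |PB| = 17.00 ✗.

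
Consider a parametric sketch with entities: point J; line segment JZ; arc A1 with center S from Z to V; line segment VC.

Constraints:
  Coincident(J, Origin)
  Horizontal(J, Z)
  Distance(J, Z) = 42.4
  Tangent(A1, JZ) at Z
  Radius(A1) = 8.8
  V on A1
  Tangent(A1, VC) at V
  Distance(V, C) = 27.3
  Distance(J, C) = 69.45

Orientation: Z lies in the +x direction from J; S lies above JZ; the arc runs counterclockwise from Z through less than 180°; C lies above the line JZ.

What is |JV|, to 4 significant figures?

50.28

J is at the origin; JZ is horizontal with |JZ| = 42.4 and Z on the +x side, so Z = (42.40, 0.000). A1 meets JZ tangentially, so SZ is at right angles to JZ, so S = Z + (0, 8.8) = (42.40, 8.800). Since SV ⟂ VC (tangency), |SC| = √(8.8² + 27.3²) = 28.68 regardless of where V sits on A1. So C lies on both circle(J, 69.45) and circle(S, 28.68); the above-JZ intersection is C = (63.41, 28.33). V is the foot of the tangent from C: V = (50.08, 4.503).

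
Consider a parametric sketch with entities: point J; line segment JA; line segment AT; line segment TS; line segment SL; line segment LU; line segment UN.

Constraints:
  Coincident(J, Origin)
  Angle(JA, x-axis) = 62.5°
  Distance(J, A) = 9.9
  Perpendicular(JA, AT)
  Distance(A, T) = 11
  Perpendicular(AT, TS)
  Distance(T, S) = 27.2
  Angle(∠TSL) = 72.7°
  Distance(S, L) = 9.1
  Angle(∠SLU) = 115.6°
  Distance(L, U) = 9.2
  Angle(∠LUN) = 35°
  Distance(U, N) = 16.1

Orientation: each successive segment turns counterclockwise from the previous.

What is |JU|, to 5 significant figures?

5.5777

∠TSL = 72.7° gives SL at -10.200° from the x-axis; with |SL| = 9.1, L = (-8.7892, -11.878). ∠SLU = 115.6° gives LU at 54.200° from the x-axis; with |LU| = 9.2, U = (-3.4076, -4.4157). Then |JU| = |U − J| = 5.5777.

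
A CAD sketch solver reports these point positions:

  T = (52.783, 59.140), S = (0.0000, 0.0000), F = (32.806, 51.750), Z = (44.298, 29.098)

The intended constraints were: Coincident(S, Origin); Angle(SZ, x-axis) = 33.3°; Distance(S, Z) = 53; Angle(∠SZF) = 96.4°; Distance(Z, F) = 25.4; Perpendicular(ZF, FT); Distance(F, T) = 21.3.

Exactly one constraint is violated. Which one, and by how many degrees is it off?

Perpendicular(ZF, FT) — off by 6.60°.

S = (0.00, 0.00) ✓; SZ at 33.30° ✓; |SZ| = 53.00 ✓; ∠SZF = 96.40° ✓; |ZF| = 25.40 ✓; ∠(ZF, FT) = 96.60° ✗; |FT| = 21.30 ✓.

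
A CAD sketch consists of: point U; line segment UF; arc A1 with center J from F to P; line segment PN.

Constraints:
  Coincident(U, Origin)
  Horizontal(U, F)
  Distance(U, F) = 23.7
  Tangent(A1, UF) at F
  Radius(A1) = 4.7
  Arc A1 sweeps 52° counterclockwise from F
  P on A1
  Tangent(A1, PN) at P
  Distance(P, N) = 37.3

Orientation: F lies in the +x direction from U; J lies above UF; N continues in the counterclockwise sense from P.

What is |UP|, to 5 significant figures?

27.463

U is at the origin; UF is horizontal with |UF| = 23.7 and F on the +x side, so F = (23.700, 0.0000). A1 meets UF tangentially, so JF is at right angles to UF, so J = F + (0, 4.7) = (23.700, 4.7000). On A1, F sits at bearing -90° from J; a 52° counterclockwise sweep puts P at bearing -38°, so P = J + 4.7·(cos -38°, sin -38°) = (27.404, 1.8064). Then |UP| = |P − U| = 27.463.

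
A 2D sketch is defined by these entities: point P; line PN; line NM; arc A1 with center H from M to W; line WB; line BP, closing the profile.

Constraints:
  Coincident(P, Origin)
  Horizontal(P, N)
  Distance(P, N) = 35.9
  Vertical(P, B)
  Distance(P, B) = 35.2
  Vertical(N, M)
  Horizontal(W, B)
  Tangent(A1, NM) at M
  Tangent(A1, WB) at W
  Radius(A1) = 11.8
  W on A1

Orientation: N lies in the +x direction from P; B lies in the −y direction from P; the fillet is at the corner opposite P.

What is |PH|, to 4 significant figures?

33.59

P is at the origin; PN is horizontal with |PN| = 35.9 and N on the +x side, so N = (35.90, 0.000). PB is vertical with |PB| = 35.2 and B on the −y side, so B = (0.000, -35.20). The virtual corner opposite P is at (35.90, -35.20). A1 meets NM tangentially, so HM is at right angles to NM and A1 meets WB tangentially, so HW is at right angles to WB, with radius 11.8, so the center H sits 11.8 in from both sides at H = (24.10, -23.40). Then |PH| = |H − P| = 33.59.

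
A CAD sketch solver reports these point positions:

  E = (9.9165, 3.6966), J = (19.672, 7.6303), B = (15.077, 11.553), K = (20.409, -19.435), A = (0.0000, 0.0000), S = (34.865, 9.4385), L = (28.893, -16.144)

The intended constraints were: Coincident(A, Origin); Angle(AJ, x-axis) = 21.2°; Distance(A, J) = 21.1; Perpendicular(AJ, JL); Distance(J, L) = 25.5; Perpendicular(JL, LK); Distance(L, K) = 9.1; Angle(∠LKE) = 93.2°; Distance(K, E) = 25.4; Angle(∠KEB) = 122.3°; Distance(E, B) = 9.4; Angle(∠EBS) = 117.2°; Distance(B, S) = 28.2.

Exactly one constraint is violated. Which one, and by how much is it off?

Distance(B, S) = 28.2 — off by 8.30.

A = (0.00, 0.00) ✓; AJ at 21.20° ✓; |AJ| = 21.10 ✓; ∠(AJ, JL) = 90.00° ✓; |JL| = 25.50 ✓; ∠(JL, LK) = 90.00° ✓; |LK| = 9.100 ✓; ∠LKE = 93.20° ✓; |KE| = 25.40 ✓; ∠KEB = 122.3° ✓; |EB| = 9.400 ✓; ∠EBS = 117.2° ✓; |BS| = 19.90 ✗.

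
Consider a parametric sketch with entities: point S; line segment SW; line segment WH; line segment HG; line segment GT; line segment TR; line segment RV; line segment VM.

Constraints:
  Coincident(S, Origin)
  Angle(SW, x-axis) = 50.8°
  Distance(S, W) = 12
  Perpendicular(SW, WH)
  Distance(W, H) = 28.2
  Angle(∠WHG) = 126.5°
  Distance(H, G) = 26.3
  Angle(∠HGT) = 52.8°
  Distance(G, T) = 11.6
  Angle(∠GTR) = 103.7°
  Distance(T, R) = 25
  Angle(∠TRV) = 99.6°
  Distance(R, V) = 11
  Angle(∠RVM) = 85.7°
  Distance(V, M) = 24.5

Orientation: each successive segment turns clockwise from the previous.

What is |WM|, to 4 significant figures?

47.15

∠TRV = 99.6° gives RV at -16.60° from the x-axis; with |RV| = 11.0, V = (40.88, -8.065). ∠RVM = 85.7° gives VM at -110.9° from the x-axis; with |VM| = 24.5, M = (32.14, -30.95). Then |WM| = |M − W| = 47.15.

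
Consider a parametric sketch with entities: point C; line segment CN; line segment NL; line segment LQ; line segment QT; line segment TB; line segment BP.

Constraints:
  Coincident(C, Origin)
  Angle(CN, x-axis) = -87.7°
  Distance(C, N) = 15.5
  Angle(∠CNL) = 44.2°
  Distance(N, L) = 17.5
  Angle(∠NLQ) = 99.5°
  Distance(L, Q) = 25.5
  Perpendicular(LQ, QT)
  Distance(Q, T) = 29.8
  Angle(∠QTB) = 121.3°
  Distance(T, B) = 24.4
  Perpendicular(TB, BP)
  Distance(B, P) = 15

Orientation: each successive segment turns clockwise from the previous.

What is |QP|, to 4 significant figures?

41.23

C is at the origin; CN runs at -87.7° with length 15.5, so N = (0.6220, -15.49). ∠CNL = 44.2° gives NL at 136.5° from the x-axis; with |NL| = 17.5, L = (-12.07, -3.441). ∠NLQ = 99.5° gives LQ at 56.00° from the x-axis; with |LQ| = 25.5, Q = (2.187, 17.70). LQ is perpendicular to QT, so QT runs at -34.00°; with |QT| = 29.8, T = (26.89, 1.035). ∠QTB = 121.3° gives TB at -92.70° from the x-axis; with |TB| = 24.4, B = (25.74, -23.34). TB ⟂ BP, so BP runs at 177.3°; with |BP| = 15.0, P = (10.76, -22.63). Then |QP| = |P − Q| = 41.23.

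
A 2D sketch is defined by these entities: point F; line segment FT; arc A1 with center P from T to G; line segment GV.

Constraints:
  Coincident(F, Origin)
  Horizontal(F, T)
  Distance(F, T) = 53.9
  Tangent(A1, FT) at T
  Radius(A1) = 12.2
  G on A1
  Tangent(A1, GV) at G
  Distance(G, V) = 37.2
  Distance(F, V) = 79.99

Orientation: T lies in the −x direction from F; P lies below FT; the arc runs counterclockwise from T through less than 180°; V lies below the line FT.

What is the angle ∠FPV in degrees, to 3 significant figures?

115°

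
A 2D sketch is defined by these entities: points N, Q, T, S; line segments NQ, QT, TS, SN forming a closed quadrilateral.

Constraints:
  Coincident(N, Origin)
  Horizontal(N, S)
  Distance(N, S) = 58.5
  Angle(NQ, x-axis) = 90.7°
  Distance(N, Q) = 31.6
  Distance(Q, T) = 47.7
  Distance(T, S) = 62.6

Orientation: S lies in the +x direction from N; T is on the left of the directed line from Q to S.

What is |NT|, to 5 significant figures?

70.672

Checks: |QT| = 47.70 ✓; |TS| = 62.60 ✓.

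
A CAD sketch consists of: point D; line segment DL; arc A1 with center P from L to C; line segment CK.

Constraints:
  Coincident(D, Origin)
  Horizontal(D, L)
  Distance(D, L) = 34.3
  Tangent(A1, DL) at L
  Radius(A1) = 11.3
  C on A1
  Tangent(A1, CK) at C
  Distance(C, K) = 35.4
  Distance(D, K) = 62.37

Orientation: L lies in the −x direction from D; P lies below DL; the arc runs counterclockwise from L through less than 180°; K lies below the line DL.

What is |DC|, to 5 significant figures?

47.308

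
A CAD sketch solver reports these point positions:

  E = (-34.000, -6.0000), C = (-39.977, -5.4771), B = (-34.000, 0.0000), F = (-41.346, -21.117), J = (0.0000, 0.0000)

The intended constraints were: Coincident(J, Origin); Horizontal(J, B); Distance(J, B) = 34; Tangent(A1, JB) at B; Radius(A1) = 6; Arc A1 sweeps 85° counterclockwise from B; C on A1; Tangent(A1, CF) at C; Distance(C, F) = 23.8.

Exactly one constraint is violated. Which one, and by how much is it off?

Distance(C, F) = 23.8 — off by 8.10.

J = (0.00, 0.00) ✓; J.y = 0.00, B.y = 0.00 ✓; |JB| = 34.00 ✓; ∠(EB, BJ) = 90.00° ✓; |EB| = 6.000 ✓; bearing(E→C) − bearing(E→B) = 85.00° ✓; |EC| = 6.000 ✓; ∠(EC, CF) = 90.00° ✓; |CF| = 15.70 ✗.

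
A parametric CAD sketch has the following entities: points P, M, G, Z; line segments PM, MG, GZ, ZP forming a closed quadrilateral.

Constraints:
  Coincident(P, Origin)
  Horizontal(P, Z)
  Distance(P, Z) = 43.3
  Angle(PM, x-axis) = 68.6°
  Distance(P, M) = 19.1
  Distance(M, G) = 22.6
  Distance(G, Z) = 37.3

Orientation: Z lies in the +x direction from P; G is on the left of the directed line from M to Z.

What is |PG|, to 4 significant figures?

40.37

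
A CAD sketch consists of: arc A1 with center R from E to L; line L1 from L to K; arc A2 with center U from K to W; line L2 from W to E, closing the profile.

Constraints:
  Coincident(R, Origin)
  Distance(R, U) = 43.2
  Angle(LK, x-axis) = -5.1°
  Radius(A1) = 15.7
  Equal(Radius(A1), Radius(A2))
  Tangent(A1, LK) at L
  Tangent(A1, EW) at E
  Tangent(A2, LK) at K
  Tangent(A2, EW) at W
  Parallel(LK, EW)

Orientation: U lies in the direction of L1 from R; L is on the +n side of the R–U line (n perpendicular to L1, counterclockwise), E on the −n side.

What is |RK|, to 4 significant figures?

45.96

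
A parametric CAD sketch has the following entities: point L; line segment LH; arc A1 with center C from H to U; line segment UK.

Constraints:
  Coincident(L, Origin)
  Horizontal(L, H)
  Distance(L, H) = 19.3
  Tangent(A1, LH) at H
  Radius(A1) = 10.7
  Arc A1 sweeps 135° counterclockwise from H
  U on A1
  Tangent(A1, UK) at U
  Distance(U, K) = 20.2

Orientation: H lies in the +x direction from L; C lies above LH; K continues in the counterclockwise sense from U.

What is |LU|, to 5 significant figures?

32.487

L is at the origin; L and H share the same y with |LH| = 19.3 and H on the +x side, so H = (19.300, 0.0000). The tangent condition forces CH to be normal to LH, so C = H + (0, 10.7) = (19.300, 10.700). On A1, H sits at bearing -90° from C; a 135° counterclockwise sweep puts U at bearing 45°, so U = C + 10.7·(cos 45°, sin 45°) = (26.866, 18.266). Then |LU| = |U − L| = 32.487.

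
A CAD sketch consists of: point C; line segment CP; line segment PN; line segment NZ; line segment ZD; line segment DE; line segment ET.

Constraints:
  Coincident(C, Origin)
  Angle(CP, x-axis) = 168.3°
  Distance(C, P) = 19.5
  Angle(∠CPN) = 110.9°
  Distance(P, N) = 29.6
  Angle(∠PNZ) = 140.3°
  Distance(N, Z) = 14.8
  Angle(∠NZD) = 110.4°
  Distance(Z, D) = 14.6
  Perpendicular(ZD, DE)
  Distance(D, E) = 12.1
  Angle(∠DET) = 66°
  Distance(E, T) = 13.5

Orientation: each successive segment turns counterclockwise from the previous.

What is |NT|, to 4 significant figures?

10.39

C is at the origin; CP runs at 168.3° with length 19.5, so P = (-19.09, 3.954). ∠CPN = 110.9° gives PN at -122.6° from the x-axis; with |PN| = 29.6, N = (-35.04, -20.98). ∠PNZ = 140.3° gives NZ at -82.90° from the x-axis; with |NZ| = 14.8, Z = (-33.21, -35.67). ∠NZD = 110.4° gives ZD at -13.30° from the x-axis; with |ZD| = 14.6, D = (-19.00, -39.03). ZD ⟂ DE, so DE runs at 76.70°; with |DE| = 12.1, E = (-16.22, -27.25). ∠DET = 66.0° gives ET at -169.3° from the x-axis; with |ET| = 13.5, T = (-29.49, -29.76). Then |NT| = |T − N| = 10.39.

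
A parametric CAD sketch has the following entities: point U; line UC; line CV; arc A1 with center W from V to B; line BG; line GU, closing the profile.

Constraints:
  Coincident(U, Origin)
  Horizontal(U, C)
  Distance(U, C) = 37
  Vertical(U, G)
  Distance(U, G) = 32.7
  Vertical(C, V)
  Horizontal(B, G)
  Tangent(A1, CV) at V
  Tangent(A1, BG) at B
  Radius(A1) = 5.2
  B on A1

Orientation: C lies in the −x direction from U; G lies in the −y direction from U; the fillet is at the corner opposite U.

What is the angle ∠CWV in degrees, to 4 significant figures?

79.29°

U is at the origin; UC is horizontal with |UC| = 37.0 and C on the −x side, so C = (-37.00, 0.000). UG is vertical with |UG| = 32.7 and G on the −y side, so G = (0.000, -32.70). The virtual corner opposite U is at (-37.00, -32.70). A1 meets CV tangentially, so WV is at right angles to CV and A1 meets BG tangentially, so WB is at right angles to BG, with radius 5.2, so the center W sits 5.2 in from both sides at W = (-31.80, -27.50). That places the tangent points at V = (-37.00, -27.50) on CV and B = (-31.80, -32.70) on BG. Then cos ∠CWV = WC·WV / (|WC||WV|), giving 79.29°.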